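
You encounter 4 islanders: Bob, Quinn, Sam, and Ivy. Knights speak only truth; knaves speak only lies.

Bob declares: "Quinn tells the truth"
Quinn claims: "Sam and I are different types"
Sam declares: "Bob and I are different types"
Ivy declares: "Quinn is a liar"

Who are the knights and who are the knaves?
Bob is a knave.
Quinn is a knave.
Sam is a knave.
Ivy is a knight.

Verification:
- Bob (knave) says "Quinn tells the truth" - this is FALSE (a lie) because Quinn is a knave.
- Quinn (knave) says "Sam and I are different types" - this is FALSE (a lie) because Quinn is a knave and Sam is a knave.
- Sam (knave) says "Bob and I are different types" - this is FALSE (a lie) because Sam is a knave and Bob is a knave.
- Ivy (knight) says "Quinn is a liar" - this is TRUE because Quinn is a knave.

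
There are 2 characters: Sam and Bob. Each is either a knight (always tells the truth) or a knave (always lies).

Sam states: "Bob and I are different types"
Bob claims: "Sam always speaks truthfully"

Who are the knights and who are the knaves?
Sam is a knave.
Bob is a knave.

Verification:
- Sam (knave) says "Bob and I are different types" - this is FALSE (a lie) because Sam is a knave and Bob is a knave.
- Bob (knave) says "Sam always speaks truthfully" - this is FALSE (a lie) because Sam is a knave.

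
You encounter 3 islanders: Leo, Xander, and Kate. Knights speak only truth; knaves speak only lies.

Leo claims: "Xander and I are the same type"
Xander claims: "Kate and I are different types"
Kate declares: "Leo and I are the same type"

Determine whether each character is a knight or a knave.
Leo is a knight.
Xander is a knight.
Kate is a knave.

Verification:
- Leo (knight) says "Xander and I are the same type" - this is TRUE because Leo is a knight and Xander is a knight.
- Xander (knight) says "Kate and I are different types" - this is TRUE because Xander is a knight and Kate is a knave.
- Kate (knave) says "Leo and I are the same type" - this is FALSE (a lie) because Kate is a knave and Leo is a knight.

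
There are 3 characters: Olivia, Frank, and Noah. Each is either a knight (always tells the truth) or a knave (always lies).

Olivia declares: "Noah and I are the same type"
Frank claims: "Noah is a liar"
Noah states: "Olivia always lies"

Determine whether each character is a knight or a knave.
Olivia is a knave.
Frank is a knave.
Noah is a knight.

Verification:
- Olivia (knave) says "Noah and I are the same type" - this is FALSE (a lie) because Olivia is a knave and Noah is a knight.
- Frank (knave) says "Noah is a liar" - this is FALSE (a lie) because Noah is a knight.
- Noah (knight) says "Olivia always lies" - this is TRUE because Olivia is a knave.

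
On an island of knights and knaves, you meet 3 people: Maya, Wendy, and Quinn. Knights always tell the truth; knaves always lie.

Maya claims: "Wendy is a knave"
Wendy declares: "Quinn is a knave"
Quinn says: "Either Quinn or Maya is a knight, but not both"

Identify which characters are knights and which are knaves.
Maya is a knave.
Wendy is a knight.
Quinn is a knave.

Verification:
- Maya (knave) says "Wendy is a knave" - this is FALSE (a lie) because Wendy is a knight.
- Wendy (knight) says "Quinn is a knave" - this is TRUE because Quinn is a knave.
- Quinn (knave) says "Either Quinn or Maya is a knight, but not both" - this is FALSE (a lie) because Quinn is a knave and Maya is a knave.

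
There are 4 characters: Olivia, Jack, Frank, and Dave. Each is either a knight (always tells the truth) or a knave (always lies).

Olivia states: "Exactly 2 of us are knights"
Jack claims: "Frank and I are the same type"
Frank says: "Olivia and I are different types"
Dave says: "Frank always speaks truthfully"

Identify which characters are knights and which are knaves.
Olivia is a knave.
Jack is a knight.
Frank is a knight.
Dave is a knight.

Verification:
- Olivia (knave) says "Exactly 2 of us are knights" - this is FALSE (a lie) because there are 3 knights.
- Jack (knight) says "Frank and I are the same type" - this is TRUE because Jack is a knight and Frank is a knight.
- Frank (knight) says "Olivia and I are different types" - this is TRUE because Frank is a knight and Olivia is a knave.
- Dave (knight) says "Frank always speaks truthfully" - this is TRUE because Frank is a knight.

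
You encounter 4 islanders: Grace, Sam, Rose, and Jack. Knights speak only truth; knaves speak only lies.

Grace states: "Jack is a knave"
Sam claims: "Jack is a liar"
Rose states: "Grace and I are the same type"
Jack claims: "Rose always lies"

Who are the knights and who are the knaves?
Grace is a knight.
Sam is a knight.
Rose is a knight.
Jack is a knave.

Verification:
- Grace (knight) says "Jack is a knave" - this is TRUE because Jack is a knave.
- Sam (knight) says "Jack is a liar" - this is TRUE because Jack is a knave.
- Rose (knight) says "Grace and I are the same type" - this is TRUE because Rose is a knight and Grace is a knight.
- Jack (knave) says "Rose always lies" - this is FALSE (a lie) because Rose is a knight.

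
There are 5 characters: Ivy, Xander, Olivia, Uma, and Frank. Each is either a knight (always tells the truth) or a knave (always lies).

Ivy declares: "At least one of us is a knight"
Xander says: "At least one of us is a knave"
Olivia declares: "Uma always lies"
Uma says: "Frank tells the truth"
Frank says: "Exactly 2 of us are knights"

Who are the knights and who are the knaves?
Ivy is a knight.
Xander is a knight.
Olivia is a knight.
Uma is a knave.
Frank is a knave.

Verification:
- Ivy (knight) says "At least one of us is a knight" - this is TRUE because Ivy, Xander, and Olivia are knights.
- Xander (knight) says "At least one of us is a knave" - this is TRUE because Uma and Frank are knaves.
- Olivia (knight) says "Uma always lies" - this is TRUE because Uma is a knave.
- Uma (knave) says "Frank tells the truth" - this is FALSE (a lie) because Frank is a knave.
- Frank (knave) says "Exactly 2 of us are knights" - this is FALSE (a lie) because there are 3 knights.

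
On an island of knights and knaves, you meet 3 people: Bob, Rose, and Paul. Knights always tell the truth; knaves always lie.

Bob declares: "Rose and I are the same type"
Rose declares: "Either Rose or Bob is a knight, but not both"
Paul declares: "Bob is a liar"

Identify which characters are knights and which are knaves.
Bob is a knave.
Rose is a knight.
Paul is a knight.

Verification:
- Bob (knave) says "Rose and I are the same type" - this is FALSE (a lie) because Bob is a knave and Rose is a knight.
- Rose (knight) says "Either Rose or Bob is a knight, but not both" - this is TRUE because Rose is a knight and Bob is a knave.
- Paul (knight) says "Bob is a liar" - this is TRUE because Bob is a knave.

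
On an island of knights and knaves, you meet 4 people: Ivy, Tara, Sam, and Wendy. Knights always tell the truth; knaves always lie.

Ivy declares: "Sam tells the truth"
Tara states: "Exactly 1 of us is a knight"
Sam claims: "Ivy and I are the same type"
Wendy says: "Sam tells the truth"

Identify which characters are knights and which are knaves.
Ivy is a knight.
Tara is a knave.
Sam is a knight.
Wendy is a knight.

Verification:
- Ivy (knight) says "Sam tells the truth" - this is TRUE because Sam is a knight.
- Tara (knave) says "Exactly 1 of us is a knight" - this is FALSE (a lie) because there are 3 knights.
- Sam (knight) says "Ivy and I are the same type" - this is TRUE because Sam is a knight and Ivy is a knight.
- Wendy (knight) says "Sam tells the truth" - this is TRUE because Sam is a knight.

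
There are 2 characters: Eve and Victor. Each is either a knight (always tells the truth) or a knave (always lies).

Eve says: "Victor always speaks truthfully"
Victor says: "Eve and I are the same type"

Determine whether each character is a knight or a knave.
Eve is a knight.
Victor is a knight.

Verification:
- Eve (knight) says "Victor always speaks truthfully" - this is TRUE because Victor is a knight.
- Victor (knight) says "Eve and I are the same type" - this is TRUE because Victor is a knight and Eve is a knight.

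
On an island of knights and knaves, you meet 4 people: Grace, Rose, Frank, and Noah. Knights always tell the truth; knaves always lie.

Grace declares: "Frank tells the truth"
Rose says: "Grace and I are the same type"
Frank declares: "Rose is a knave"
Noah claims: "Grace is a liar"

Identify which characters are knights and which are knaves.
Grace is a knight.
Rose is a knave.
Frank is a knight.
Noah is a knave.

Verification:
- Grace (knight) says "Frank tells the truth" - this is TRUE because Frank is a knight.
- Rose (knave) says "Grace and I are the same type" - this is FALSE (a lie) because Rose is a knave and Grace is a knight.
- Frank (knight) says "Rose is a knave" - this is TRUE because Rose is a knave.
- Noah (knave) says "Grace is a liar" - this is FALSE (a lie) because Grace is a knight.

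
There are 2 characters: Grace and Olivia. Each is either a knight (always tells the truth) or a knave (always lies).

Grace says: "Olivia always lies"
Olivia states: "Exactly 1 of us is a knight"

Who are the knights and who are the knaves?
Grace is a knave.
Olivia is a knight.

Verification:
- Grace (knave) says "Olivia always lies" - this is FALSE (a lie) because Olivia is a knight.
- Olivia (knight) says "Exactly 1 of us is a knight" - this is TRUE because there are 1 knights.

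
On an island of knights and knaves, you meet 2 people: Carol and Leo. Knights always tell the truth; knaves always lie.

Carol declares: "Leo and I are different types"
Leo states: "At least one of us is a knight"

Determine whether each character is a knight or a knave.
Carol is a knave.
Leo is a knave.

Verification:
- Carol (knave) says "Leo and I are different types" - this is FALSE (a lie) because Carol is a knave and Leo is a knave.
- Leo (knave) says "At least one of us is a knight" - this is FALSE (a lie) because no one is a knight.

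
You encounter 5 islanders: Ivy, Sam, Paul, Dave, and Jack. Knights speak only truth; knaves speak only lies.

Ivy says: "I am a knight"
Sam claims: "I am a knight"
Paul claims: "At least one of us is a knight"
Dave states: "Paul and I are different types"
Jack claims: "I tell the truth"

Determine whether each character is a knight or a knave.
Ivy is a knave.
Sam is a knave.
Paul is a knave.
Dave is a knave.
Jack is a knave.

Verification:
- Ivy (knave) says "I am a knight" - this is FALSE (a lie) because Ivy is a knave.
- Sam (knave) says "I am a knight" - this is FALSE (a lie) because Sam is a knave.
- Paul (knave) says "At least one of us is a knight" - this is FALSE (a lie) because no one is a knight.
- Dave (knave) says "Paul and I are different types" - this is FALSE (a lie) because Dave is a knave and Paul is a knave.
- Jack (knave) says "I tell the truth" - this is FALSE (a lie) because Jack is a knave.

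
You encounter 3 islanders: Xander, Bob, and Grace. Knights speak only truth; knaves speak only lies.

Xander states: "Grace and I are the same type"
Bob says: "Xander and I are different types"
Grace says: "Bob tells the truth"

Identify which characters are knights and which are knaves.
Xander is a knave.
Bob is a knight.
Grace is a knight.

Verification:
- Xander (knave) says "Grace and I are the same type" - this is FALSE (a lie) because Xander is a knave and Grace is a knight.
- Bob (knight) says "Xander and I are different types" - this is TRUE because Bob is a knight and Xander is a knave.
- Grace (knight) says "Bob tells the truth" - this is TRUE because Bob is a knight.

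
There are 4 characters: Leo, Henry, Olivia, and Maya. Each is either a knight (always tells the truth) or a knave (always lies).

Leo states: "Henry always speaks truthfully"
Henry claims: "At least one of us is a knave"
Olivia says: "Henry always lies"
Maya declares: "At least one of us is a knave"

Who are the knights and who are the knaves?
Leo is a knight.
Henry is a knight.
Olivia is a knave.
Maya is a knight.

Verification:
- Leo (knight) says "Henry always speaks truthfully" - this is TRUE because Henry is a knight.
- Henry (knight) says "At least one of us is a knave" - this is TRUE because Olivia is a knave.
- Olivia (knave) says "Henry always lies" - this is FALSE (a lie) because Henry is a knight.
- Maya (knight) says "At least one of us is a knave" - this is TRUE because Olivia is a knave.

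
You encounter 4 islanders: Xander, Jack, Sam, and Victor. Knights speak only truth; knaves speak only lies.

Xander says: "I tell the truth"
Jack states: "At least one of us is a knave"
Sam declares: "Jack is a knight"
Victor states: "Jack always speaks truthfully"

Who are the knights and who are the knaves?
Xander is a knave.
Jack is a knight.
Sam is a knight.
Victor is a knight.

Verification:
- Xander (knave) says "I tell the truth" - this is FALSE (a lie) because Xander is a knave.
- Jack (knight) says "At least one of us is a knave" - this is TRUE because Xander is a knave.
- Sam (knight) says "Jack is a knight" - this is TRUE because Jack is a knight.
- Victor (knight) says "Jack always speaks truthfully" - this is TRUE because Jack is a knight.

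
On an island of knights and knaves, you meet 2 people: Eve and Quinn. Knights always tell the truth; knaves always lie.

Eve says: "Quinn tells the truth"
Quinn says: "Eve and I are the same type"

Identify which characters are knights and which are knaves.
Eve is a knight.
Quinn is a knight.

Verification:
- Eve (knight) says "Quinn tells the truth" - this is TRUE because Quinn is a knight.
- Quinn (knight) says "Eve and I are the same type" - this is TRUE because Quinn is a knight and Eve is a knight.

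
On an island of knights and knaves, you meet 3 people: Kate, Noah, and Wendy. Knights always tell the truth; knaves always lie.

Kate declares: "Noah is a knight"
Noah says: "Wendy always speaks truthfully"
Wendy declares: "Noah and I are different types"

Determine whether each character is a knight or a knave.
Kate is a knave.
Noah is a knave.
Wendy is a knave.

Verification:
- Kate (knave) says "Noah is a knight" - this is FALSE (a lie) because Noah is a knave.
- Noah (knave) says "Wendy always speaks truthfully" - this is FALSE (a lie) because Wendy is a knave.
- Wendy (knave) says "Noah and I are different types" - this is FALSE (a lie) because Wendy is a knave and Noah is a knave.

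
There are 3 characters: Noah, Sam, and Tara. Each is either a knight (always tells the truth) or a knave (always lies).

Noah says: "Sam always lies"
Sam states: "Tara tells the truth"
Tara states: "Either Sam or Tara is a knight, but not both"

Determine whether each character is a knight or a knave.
Noah is a knight.
Sam is a knave.
Tara is a knave.

Verification:
- Noah (knight) says "Sam always lies" - this is TRUE because Sam is a knave.
- Sam (knave) says "Tara tells the truth" - this is FALSE (a lie) because Tara is a knave.
- Tara (knave) says "Either Sam or Tara is a knight, but not both" - this is FALSE (a lie) because Sam is a knave and Tara is a knave.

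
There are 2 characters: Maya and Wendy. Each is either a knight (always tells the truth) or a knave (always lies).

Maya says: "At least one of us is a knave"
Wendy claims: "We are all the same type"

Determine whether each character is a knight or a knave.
Maya is a knight.
Wendy is a knave.

Verification:
- Maya (knight) says "At least one of us is a knave" - this is TRUE because Wendy is a knave.
- Wendy (knave) says "We are all the same type" - this is FALSE (a lie) because Maya is a knight and Wendy is a knave.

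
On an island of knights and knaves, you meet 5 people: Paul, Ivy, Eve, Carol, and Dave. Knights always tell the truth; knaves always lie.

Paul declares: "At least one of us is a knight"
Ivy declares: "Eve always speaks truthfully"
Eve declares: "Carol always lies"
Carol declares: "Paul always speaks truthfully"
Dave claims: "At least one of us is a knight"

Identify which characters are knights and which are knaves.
Paul is a knight.
Ivy is a knave.
Eve is a knave.
Carol is a knight.
Dave is a knight.

Verification:
- Paul (knight) says "At least one of us is a knight" - this is TRUE because Paul, Carol, and Dave are knights.
- Ivy (knave) says "Eve always speaks truthfully" - this is FALSE (a lie) because Eve is a knave.
- Eve (knave) says "Carol always lies" - this is FALSE (a lie) because Carol is a knight.
- Carol (knight) says "Paul always speaks truthfully" - this is TRUE because Paul is a knight.
- Dave (knight) says "At least one of us is a knight" - this is TRUE because Paul, Carol, and Dave are knights.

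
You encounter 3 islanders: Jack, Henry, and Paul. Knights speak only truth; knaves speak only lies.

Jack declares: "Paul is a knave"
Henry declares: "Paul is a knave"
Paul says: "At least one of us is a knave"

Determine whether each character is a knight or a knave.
Jack is a knave.
Henry is a knave.
Paul is a knight.

Verification:
- Jack (knave) says "Paul is a knave" - this is FALSE (a lie) because Paul is a knight.
- Henry (knave) says "Paul is a knave" - this is FALSE (a lie) because Paul is a knight.
- Paul (knight) says "At least one of us is a knave" - this is TRUE because Jack and Henry are knaves.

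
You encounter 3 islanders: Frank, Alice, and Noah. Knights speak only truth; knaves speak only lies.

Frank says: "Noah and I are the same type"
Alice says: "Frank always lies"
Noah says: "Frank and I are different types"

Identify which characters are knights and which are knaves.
Frank is a knave.
Alice is a knight.
Noah is a knight.

Verification:
- Frank (knave) says "Noah and I are the same type" - this is FALSE (a lie) because Frank is a knave and Noah is a knight.
- Alice (knight) says "Frank always lies" - this is TRUE because Frank is a knave.
- Noah (knight) says "Frank and I are different types" - this is TRUE because Noah is a knight and Frank is a knave.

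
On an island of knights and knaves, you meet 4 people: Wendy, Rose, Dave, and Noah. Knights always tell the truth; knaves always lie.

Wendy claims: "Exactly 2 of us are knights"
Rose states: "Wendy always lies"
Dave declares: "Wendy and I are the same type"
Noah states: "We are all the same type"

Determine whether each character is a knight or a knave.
Wendy is a knight.
Rose is a knave.
Dave is a knight.
Noah is a knave.

Verification:
- Wendy (knight) says "Exactly 2 of us are knights" - this is TRUE because there are 2 knights.
- Rose (knave) says "Wendy always lies" - this is FALSE (a lie) because Wendy is a knight.
- Dave (knight) says "Wendy and I are the same type" - this is TRUE because Dave is a knight and Wendy is a knight.
- Noah (knave) says "We are all the same type" - this is FALSE (a lie) because Wendy and Dave are knights and Rose and Noah are knaves.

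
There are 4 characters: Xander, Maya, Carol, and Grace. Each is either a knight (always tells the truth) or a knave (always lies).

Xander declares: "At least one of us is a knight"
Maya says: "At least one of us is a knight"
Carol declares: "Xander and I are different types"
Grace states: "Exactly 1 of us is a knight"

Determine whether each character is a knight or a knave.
Xander is a knave.
Maya is a knave.
Carol is a knave.
Grace is a knave.

Verification:
- Xander (knave) says "At least one of us is a knight" - this is FALSE (a lie) because no one is a knight.
- Maya (knave) says "At least one of us is a knight" - this is FALSE (a lie) because no one is a knight.
- Carol (knave) says "Xander and I are different types" - this is FALSE (a lie) because Carol is a knave and Xander is a knave.
- Grace (knave) says "Exactly 1 of us is a knight" - this is FALSE (a lie) because there are 0 knights.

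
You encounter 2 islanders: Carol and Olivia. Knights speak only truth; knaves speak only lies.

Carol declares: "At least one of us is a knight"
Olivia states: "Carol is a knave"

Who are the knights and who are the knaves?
Carol is a knight.
Olivia is a knave.

Verification:
- Carol (knight) says "At least one of us is a knight" - this is TRUE because Carol is a knight.
- Olivia (knave) says "Carol is a knave" - this is FALSE (a lie) because Carol is a knight.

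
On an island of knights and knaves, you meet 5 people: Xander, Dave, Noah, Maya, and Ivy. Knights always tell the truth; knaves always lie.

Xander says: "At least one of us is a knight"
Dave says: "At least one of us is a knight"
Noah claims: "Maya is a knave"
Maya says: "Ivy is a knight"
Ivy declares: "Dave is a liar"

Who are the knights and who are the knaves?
Xander is a knight.
Dave is a knight.
Noah is a knight.
Maya is a knave.
Ivy is a knave.

Verification:
- Xander (knight) says "At least one of us is a knight" - this is TRUE because Xander, Dave, and Noah are knights.
- Dave (knight) says "At least one of us is a knight" - this is TRUE because Xander, Dave, and Noah are knights.
- Noah (knight) says "Maya is a knave" - this is TRUE because Maya is a knave.
- Maya (knave) says "Ivy is a knight" - this is FALSE (a lie) because Ivy is a knave.
- Ivy (knave) says "Dave is a liar" - this is FALSE (a lie) because Dave is a knight.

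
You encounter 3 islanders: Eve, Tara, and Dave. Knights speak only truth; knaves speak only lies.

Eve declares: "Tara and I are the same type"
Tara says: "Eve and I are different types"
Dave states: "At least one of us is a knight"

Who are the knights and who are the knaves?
Eve is a knave.
Tara is a knight.
Dave is a knight.

Verification:
- Eve (knave) says "Tara and I are the same type" - this is FALSE (a lie) because Eve is a knave and Tara is a knight.
- Tara (knight) says "Eve and I are different types" - this is TRUE because Tara is a knight and Eve is a knave.
- Dave (knight) says "At least one of us is a knight" - this is TRUE because Tara and Dave are knights.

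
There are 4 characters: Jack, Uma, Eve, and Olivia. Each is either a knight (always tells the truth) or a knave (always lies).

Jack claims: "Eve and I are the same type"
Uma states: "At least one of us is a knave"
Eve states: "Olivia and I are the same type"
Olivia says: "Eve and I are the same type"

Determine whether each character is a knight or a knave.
Jack is a knave.
Uma is a knight.
Eve is a knight.
Olivia is a knight.

Verification:
- Jack (knave) says "Eve and I are the same type" - this is FALSE (a lie) because Jack is a knave and Eve is a knight.
- Uma (knight) says "At least one of us is a knave" - this is TRUE because Jack is a knave.
- Eve (knight) says "Olivia and I are the same type" - this is TRUE because Eve is a knight and Olivia is a knight.
- Olivia (knight) says "Eve and I are the same type" - this is TRUE because Olivia is a knight and Eve is a knight.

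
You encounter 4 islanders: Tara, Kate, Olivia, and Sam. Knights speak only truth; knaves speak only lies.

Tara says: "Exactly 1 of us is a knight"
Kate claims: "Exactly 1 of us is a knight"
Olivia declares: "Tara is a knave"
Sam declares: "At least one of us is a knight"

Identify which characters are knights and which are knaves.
Tara is a knave.
Kate is a knave.
Olivia is a knight.
Sam is a knight.

Verification:
- Tara (knave) says "Exactly 1 of us is a knight" - this is FALSE (a lie) because there are 2 knights.
- Kate (knave) says "Exactly 1 of us is a knight" - this is FALSE (a lie) because there are 2 knights.
- Olivia (knight) says "Tara is a knave" - this is TRUE because Tara is a knave.
- Sam (knight) says "At least one of us is a knight" - this is TRUE because Olivia and Sam are knights.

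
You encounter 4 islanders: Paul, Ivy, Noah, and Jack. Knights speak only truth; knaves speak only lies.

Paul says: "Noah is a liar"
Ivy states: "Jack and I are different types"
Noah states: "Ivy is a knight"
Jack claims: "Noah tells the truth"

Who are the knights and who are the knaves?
Paul is a knight.
Ivy is a knave.
Noah is a knave.
Jack is a knave.

Verification:
- Paul (knight) says "Noah is a liar" - this is TRUE because Noah is a knave.
- Ivy (knave) says "Jack and I are different types" - this is FALSE (a lie) because Ivy is a knave and Jack is a knave.
- Noah (knave) says "Ivy is a knight" - this is FALSE (a lie) because Ivy is a knave.
- Jack (knave) says "Noah tells the truth" - this is FALSE (a lie) because Noah is a knave.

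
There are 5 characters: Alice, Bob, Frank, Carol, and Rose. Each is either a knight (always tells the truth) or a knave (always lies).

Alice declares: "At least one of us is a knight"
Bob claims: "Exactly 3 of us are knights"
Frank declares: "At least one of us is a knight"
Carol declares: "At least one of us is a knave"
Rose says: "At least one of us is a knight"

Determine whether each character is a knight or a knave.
Alice is a knight.
Bob is a knave.
Frank is a knight.
Carol is a knight.
Rose is a knight.

Verification:
- Alice (knight) says "At least one of us is a knight" - this is TRUE because Alice, Frank, Carol, and Rose are knights.
- Bob (knave) says "Exactly 3 of us are knights" - this is FALSE (a lie) because there are 4 knights.
- Frank (knight) says "At least one of us is a knight" - this is TRUE because Alice, Frank, Carol, and Rose are knights.
- Carol (knight) says "At least one of us is a knave" - this is TRUE because Bob is a knave.
- Rose (knight) says "At least one of us is a knight" - this is TRUE because Alice, Frank, Carol, and Rose are knights.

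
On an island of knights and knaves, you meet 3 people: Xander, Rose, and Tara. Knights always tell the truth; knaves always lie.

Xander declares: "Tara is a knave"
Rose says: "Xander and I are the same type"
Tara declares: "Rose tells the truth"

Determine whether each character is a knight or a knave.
Xander is a knight.
Rose is a knave.
Tara is a knave.

Verification:
- Xander (knight) says "Tara is a knave" - this is TRUE because Tara is a knave.
- Rose (knave) says "Xander and I are the same type" - this is FALSE (a lie) because Rose is a knave and Xander is a knight.
- Tara (knave) says "Rose tells the truth" - this is FALSE (a lie) because Rose is a knave.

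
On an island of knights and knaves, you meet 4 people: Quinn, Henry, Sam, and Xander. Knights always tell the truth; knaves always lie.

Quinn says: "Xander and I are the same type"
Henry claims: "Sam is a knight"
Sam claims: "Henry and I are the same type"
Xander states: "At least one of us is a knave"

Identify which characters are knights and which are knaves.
Quinn is a knave.
Henry is a knight.
Sam is a knight.
Xander is a knight.

Verification:
- Quinn (knave) says "Xander and I are the same type" - this is FALSE (a lie) because Quinn is a knave and Xander is a knight.
- Henry (knight) says "Sam is a knight" - this is TRUE because Sam is a knight.
- Sam (knight) says "Henry and I are the same type" - this is TRUE because Sam is a knight and Henry is a knight.
- Xander (knight) says "At least one of us is a knave" - this is TRUE because Quinn is a knave.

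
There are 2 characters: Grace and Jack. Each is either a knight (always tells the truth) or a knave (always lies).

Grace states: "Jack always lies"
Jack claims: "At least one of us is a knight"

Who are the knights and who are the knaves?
Grace is a knave.
Jack is a knight.

Verification:
- Grace (knave) says "Jack always lies" - this is FALSE (a lie) because Jack is a knight.
- Jack (knight) says "At least one of us is a knight" - this is TRUE because Jack is a knight.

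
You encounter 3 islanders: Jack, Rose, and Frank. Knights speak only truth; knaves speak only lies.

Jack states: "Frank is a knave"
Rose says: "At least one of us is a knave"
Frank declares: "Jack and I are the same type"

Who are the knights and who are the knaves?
Jack is a knight.
Rose is a knight.
Frank is a knave.

Verification:
- Jack (knight) says "Frank is a knave" - this is TRUE because Frank is a knave.
- Rose (knight) says "At least one of us is a knave" - this is TRUE because Frank is a knave.
- Frank (knave) says "Jack and I are the same type" - this is FALSE (a lie) because Frank is a knave and Jack is a knight.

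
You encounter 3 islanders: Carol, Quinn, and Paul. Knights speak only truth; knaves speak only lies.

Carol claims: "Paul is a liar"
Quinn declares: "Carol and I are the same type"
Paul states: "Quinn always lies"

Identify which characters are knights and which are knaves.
Carol is a knight.
Quinn is a knight.
Paul is a knave.

Verification:
- Carol (knight) says "Paul is a liar" - this is TRUE because Paul is a knave.
- Quinn (knight) says "Carol and I are the same type" - this is TRUE because Quinn is a knight and Carol is a knight.
- Paul (knave) says "Quinn always lies" - this is FALSE (a lie) because Quinn is a knight.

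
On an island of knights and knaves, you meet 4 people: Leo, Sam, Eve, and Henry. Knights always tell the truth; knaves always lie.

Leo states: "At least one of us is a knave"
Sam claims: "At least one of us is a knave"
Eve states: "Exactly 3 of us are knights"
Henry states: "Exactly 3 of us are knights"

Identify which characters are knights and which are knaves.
Leo is a knight.
Sam is a knight.
Eve is a knave.
Henry is a knave.

Verification:
- Leo (knight) says "At least one of us is a knave" - this is TRUE because Eve and Henry are knaves.
- Sam (knight) says "At least one of us is a knave" - this is TRUE because Eve and Henry are knaves.
- Eve (knave) says "Exactly 3 of us are knights" - this is FALSE (a lie) because there are 2 knights.
- Henry (knave) says "Exactly 3 of us are knights" - this is FALSE (a lie) because there are 2 knights.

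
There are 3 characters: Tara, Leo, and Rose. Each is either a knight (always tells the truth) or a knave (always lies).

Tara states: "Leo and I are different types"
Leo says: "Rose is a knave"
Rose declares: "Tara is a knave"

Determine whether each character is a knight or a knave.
Tara is a knave.
Leo is a knave.
Rose is a knight.

Verification:
- Tara (knave) says "Leo and I are different types" - this is FALSE (a lie) because Tara is a knave and Leo is a knave.
- Leo (knave) says "Rose is a knave" - this is FALSE (a lie) because Rose is a knight.
- Rose (knight) says "Tara is a knave" - this is TRUE because Tara is a knave.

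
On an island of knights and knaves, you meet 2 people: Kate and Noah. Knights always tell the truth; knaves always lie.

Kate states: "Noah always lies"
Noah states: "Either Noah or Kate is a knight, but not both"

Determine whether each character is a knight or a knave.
Kate is a knave.
Noah is a knight.

Verification:
- Kate (knave) says "Noah always lies" - this is FALSE (a lie) because Noah is a knight.
- Noah (knight) says "Either Noah or Kate is a knight, but not both" - this is TRUE because Noah is a knight and Kate is a knave.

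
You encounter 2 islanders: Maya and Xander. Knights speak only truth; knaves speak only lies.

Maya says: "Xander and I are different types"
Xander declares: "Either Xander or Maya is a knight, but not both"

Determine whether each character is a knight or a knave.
Maya is a knave.
Xander is a knave.

Verification:
- Maya (knave) says "Xander and I are different types" - this is FALSE (a lie) because Maya is a knave and Xander is a knave.
- Xander (knave) says "Either Xander or Maya is a knight, but not both" - this is FALSE (a lie) because Xander is a knave and Maya is a knave.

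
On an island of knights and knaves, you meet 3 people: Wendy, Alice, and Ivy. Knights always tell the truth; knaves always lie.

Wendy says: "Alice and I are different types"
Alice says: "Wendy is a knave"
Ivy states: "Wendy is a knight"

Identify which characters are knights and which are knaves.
Wendy is a knight.
Alice is a knave.
Ivy is a knight.

Verification:
- Wendy (knight) says "Alice and I are different types" - this is TRUE because Wendy is a knight and Alice is a knave.
- Alice (knave) says "Wendy is a knave" - this is FALSE (a lie) because Wendy is a knight.
- Ivy (knight) says "Wendy is a knight" - this is TRUE because Wendy is a knight.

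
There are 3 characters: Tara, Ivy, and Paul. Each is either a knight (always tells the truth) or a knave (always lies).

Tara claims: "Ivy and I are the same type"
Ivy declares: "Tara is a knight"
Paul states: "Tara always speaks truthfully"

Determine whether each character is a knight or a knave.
Tara is a knight.
Ivy is a knight.
Paul is a knight.

Verification:
- Tara (knight) says "Ivy and I are the same type" - this is TRUE because Tara is a knight and Ivy is a knight.
- Ivy (knight) says "Tara is a knight" - this is TRUE because Tara is a knight.
- Paul (knight) says "Tara always speaks truthfully" - this is TRUE because Tara is a knight.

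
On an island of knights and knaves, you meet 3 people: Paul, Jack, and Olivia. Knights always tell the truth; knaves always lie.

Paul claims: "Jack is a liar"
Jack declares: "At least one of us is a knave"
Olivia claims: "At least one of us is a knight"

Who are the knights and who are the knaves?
Paul is a knave.
Jack is a knight.
Olivia is a knight.

Verification:
- Paul (knave) says "Jack is a liar" - this is FALSE (a lie) because Jack is a knight.
- Jack (knight) says "At least one of us is a knave" - this is TRUE because Paul is a knave.
- Olivia (knight) says "At least one of us is a knight" - this is TRUE because Jack and Olivia are knights.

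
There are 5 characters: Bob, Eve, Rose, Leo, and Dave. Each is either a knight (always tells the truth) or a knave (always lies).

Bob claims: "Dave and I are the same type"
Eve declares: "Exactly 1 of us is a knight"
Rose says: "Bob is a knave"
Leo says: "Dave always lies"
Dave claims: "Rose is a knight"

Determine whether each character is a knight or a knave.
Bob is a knave.
Eve is a knave.
Rose is a knight.
Leo is a knave.
Dave is a knight.

Verification:
- Bob (knave) says "Dave and I are the same type" - this is FALSE (a lie) because Bob is a knave and Dave is a knight.
- Eve (knave) says "Exactly 1 of us is a knight" - this is FALSE (a lie) because there are 2 knights.
- Rose (knight) says "Bob is a knave" - this is TRUE because Bob is a knave.
- Leo (knave) says "Dave always lies" - this is FALSE (a lie) because Dave is a knight.
- Dave (knight) says "Rose is a knight" - this is TRUE because Rose is a knight.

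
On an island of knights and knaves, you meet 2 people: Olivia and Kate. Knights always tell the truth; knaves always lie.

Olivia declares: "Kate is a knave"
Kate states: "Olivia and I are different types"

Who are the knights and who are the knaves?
Olivia is a knave.
Kate is a knight.

Verification:
- Olivia (knave) says "Kate is a knave" - this is FALSE (a lie) because Kate is a knight.
- Kate (knight) says "Olivia and I are different types" - this is TRUE because Kate is a knight and Olivia is a knave.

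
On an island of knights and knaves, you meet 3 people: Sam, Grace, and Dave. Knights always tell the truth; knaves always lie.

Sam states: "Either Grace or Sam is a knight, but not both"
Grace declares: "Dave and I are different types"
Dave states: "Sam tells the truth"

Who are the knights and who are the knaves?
Sam is a knave.
Grace is a knave.
Dave is a knave.

Verification:
- Sam (knave) says "Either Grace or Sam is a knight, but not both" - this is FALSE (a lie) because Grace is a knave and Sam is a knave.
- Grace (knave) says "Dave and I are different types" - this is FALSE (a lie) because Grace is a knave and Dave is a knave.
- Dave (knave) says "Sam tells the truth" - this is FALSE (a lie) because Sam is a knave.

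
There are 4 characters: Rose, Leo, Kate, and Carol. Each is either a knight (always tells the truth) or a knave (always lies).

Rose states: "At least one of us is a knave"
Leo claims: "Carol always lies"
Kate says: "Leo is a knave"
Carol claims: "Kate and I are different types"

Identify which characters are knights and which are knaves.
Rose is a knight.
Leo is a knight.
Kate is a knave.
Carol is a knave.

Verification:
- Rose (knight) says "At least one of us is a knave" - this is TRUE because Kate and Carol are knaves.
- Leo (knight) says "Carol always lies" - this is TRUE because Carol is a knave.
- Kate (knave) says "Leo is a knave" - this is FALSE (a lie) because Leo is a knight.
- Carol (knave) says "Kate and I are different types" - this is FALSE (a lie) because Carol is a knave and Kate is a knave.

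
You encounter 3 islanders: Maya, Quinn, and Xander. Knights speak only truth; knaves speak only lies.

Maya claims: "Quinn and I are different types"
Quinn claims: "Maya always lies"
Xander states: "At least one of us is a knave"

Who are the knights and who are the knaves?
Maya is a knight.
Quinn is a knave.
Xander is a knight.

Verification:
- Maya (knight) says "Quinn and I are different types" - this is TRUE because Maya is a knight and Quinn is a knave.
- Quinn (knave) says "Maya always lies" - this is FALSE (a lie) because Maya is a knight.
- Xander (knight) says "At least one of us is a knave" - this is TRUE because Quinn is a knave.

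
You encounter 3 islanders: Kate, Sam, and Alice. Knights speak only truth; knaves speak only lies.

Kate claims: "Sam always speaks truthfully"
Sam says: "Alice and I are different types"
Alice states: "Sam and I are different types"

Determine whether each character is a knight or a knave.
Kate is a knave.
Sam is a knave.
Alice is a knave.

Verification:
- Kate (knave) says "Sam always speaks truthfully" - this is FALSE (a lie) because Sam is a knave.
- Sam (knave) says "Alice and I are different types" - this is FALSE (a lie) because Sam is a knave and Alice is a knave.
- Alice (knave) says "Sam and I are different types" - this is FALSE (a lie) because Alice is a knave and Sam is a knave.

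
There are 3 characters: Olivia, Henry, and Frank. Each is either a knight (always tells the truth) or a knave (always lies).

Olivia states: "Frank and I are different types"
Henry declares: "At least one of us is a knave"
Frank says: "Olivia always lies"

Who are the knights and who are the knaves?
Olivia is a knight.
Henry is a knight.
Frank is a knave.

Verification:
- Olivia (knight) says "Frank and I are different types" - this is TRUE because Olivia is a knight and Frank is a knave.
- Henry (knight) says "At least one of us is a knave" - this is TRUE because Frank is a knave.
- Frank (knave) says "Olivia always lies" - this is FALSE (a lie) because Olivia is a knight.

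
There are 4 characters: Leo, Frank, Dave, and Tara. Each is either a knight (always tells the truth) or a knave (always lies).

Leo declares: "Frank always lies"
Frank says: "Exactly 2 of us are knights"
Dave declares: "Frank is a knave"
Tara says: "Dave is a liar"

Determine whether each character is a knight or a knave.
Leo is a knave.
Frank is a knight.
Dave is a knave.
Tara is a knight.

Verification:
- Leo (knave) says "Frank always lies" - this is FALSE (a lie) because Frank is a knight.
- Frank (knight) says "Exactly 2 of us are knights" - this is TRUE because there are 2 knights.
- Dave (knave) says "Frank is a knave" - this is FALSE (a lie) because Frank is a knight.
- Tara (knight) says "Dave is a liar" - this is TRUE because Dave is a knave.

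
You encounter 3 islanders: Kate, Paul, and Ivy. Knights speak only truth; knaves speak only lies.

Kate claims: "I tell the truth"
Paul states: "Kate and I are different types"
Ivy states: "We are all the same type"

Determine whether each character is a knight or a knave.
Kate is a knave.
Paul is a knight.
Ivy is a knave.

Verification:
- Kate (knave) says "I tell the truth" - this is FALSE (a lie) because Kate is a knave.
- Paul (knight) says "Kate and I are different types" - this is TRUE because Paul is a knight and Kate is a knave.
- Ivy (knave) says "We are all the same type" - this is FALSE (a lie) because Paul is a knight and Kate and Ivy are knaves.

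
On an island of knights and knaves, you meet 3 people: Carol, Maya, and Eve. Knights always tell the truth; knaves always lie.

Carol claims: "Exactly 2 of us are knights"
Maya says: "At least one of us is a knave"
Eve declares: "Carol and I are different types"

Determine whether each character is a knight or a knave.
Carol is a knave.
Maya is a knight.
Eve is a knave.

Verification:
- Carol (knave) says "Exactly 2 of us are knights" - this is FALSE (a lie) because there are 1 knights.
- Maya (knight) says "At least one of us is a knave" - this is TRUE because Carol and Eve are knaves.
- Eve (knave) says "Carol and I are different types" - this is FALSE (a lie) because Eve is a knave and Carol is a knave.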